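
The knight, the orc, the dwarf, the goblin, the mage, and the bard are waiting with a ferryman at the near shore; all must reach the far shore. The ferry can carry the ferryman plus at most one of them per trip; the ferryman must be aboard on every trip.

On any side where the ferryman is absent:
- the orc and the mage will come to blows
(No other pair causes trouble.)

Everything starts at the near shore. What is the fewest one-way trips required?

Counting alone: the ferryman can take at most 1 across per trip to the far shore, so moving all 6 needs at least 6 loaded trips out, with a return between consecutive ones — at least 11 crossings.
The plan below uses exactly 11 crossings, so it is optimal:
1. Ferryman goes to the far shore with the orc.
2. Ferryman goes back to the near shore alone.
3. Ferryman goes to the far shore with the knight.
4. Ferryman goes back to the near shore alone.
5. Ferryman goes to the far shore with the dwarf.
6. Ferryman goes back to the near shore alone.
7. Ferryman goes to the far shore with the goblin.
8. Ferryman goes back to the near shore alone.
9. Ferryman goes to the far shore with the bard.
10. Ferryman goes back to the near shore alone.
11. Ferryman goes to the far shore with the mage.

11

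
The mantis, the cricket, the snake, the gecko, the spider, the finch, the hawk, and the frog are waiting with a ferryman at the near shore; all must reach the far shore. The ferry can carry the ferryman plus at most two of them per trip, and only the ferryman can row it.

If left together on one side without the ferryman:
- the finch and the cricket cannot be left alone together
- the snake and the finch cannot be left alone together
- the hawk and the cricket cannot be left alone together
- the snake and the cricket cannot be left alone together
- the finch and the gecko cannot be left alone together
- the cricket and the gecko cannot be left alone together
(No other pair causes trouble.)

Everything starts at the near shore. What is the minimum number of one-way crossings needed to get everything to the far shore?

13

Counting alone: the ferryman can take at most 2 across per trip to the far shore, so moving all 8 needs at least 4 loaded trips out, with a return between consecutive ones — at least 7 crossings.
The safety rule pushes this higher. Following every safe sequence of crossings, the most of the 8 that can be at the far shore as the ferry arrives there on crossings 7, 9, 11 is 5, 6, 7 respectively — never all 8.
So no plan with fewer than 13 crossings exists, and this one achieves 13:
1. Ferryman goes to the far shore with the cricket and the finch.  [the near shore: the frog, the gecko, the hawk, the mantis, the snake, the spider | the far shore: the cricket, the finch]
2. Ferryman goes back to the near shore with the cricket.  [the near shore: the cricket, the frog, the gecko, the hawk, the mantis, the snake, the spider | the far shore: the finch]
3. Ferryman goes to the far shore with the cricket and the mantis.  [the near shore: the frog, the gecko, the hawk, the snake, the spider | the far shore: the cricket, the finch, the mantis]
4. Ferryman goes back to the near shore with the cricket.  [the near shore: the cricket, the frog, the gecko, the hawk, the snake, the spider | the far shore: the finch, the mantis]
5. Ferryman goes to the far shore with the cricket and the spider.  [the near shore: the frog, the gecko, the hawk, the snake | the far shore: the cricket, the finch, the mantis, the spider]
6. Ferryman goes back to the near shore with the cricket.  [the near shore: the cricket, the frog, the gecko, the hawk, the snake | the far shore: the finch, the mantis, the spider]
7. Ferryman goes to the far shore with the cricket and the hawk.  [the near shore: the frog, the gecko, the snake | the far shore: the cricket, the finch, the hawk, the mantis, the spider]
8. Ferryman goes back to the near shore with the cricket.  [the near shore: the cricket, the frog, the gecko, the snake | the far shore: the finch, the hawk, the mantis, the spider]
9. Ferryman goes to the far shore with the cricket and the frog.  [the near shore: the gecko, the snake | the far shore: the cricket, the finch, the frog, the hawk, the mantis, the spider]
10. Ferryman goes back to the near shore with the cricket.  [the near shore: the cricket, the gecko, the snake | the far shore: the finch, the frog, the hawk, the mantis, the spider]
11. Ferryman goes to the far shore with the gecko and the snake.  [the near shore: the cricket | the far shore: the finch, the frog, the gecko, the hawk, the mantis, the snake, the spider]
12. Ferryman goes back to the near shore with the finch.  [the near shore: the cricket, the finch | the far shore: the frog, the gecko, the hawk, the mantis, the snake, the spider]
13. Ferryman goes to the far shore with the cricket and the finch.  [the near shore: — | the far shore: the cricket, the finch, the frog, the gecko, the hawk, the mantis, the snake, the spider]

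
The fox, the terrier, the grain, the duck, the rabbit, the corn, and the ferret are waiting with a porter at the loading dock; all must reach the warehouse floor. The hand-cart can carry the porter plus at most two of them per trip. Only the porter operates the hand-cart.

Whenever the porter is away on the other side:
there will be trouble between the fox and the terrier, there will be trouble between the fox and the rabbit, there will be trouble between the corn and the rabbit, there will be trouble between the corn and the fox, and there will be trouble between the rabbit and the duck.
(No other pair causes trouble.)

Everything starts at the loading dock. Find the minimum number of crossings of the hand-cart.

11

Counting alone: the porter can take at most 2 across per trip to the warehouse floor, so moving all 7 needs at least 4 loaded trips out, with a return between consecutive ones — at least 7 crossings.
The safety rule pushes this higher. Following every safe sequence of crossings, the most of the 7 that can be at the warehouse floor as the hand-cart arrives there on crossings 7, 9 is 5, 6 respectively — never all 7.
So no plan with fewer than 11 crossings exists, and this one achieves 11:
1. Porter goes to the warehouse floor with the fox and the rabbit.  [the loading dock: the corn, the duck, the ferret, the grain, the terrier | the warehouse floor: the fox, the rabbit]
2. Porter goes back to the loading dock with the fox.  [the loading dock: the corn, the duck, the ferret, the fox, the grain, the terrier | the warehouse floor: the rabbit]
3. Porter goes to the warehouse floor with the fox and the terrier.  [the loading dock: the corn, the duck, the ferret, the grain | the warehouse floor: the fox, the rabbit, the terrier]
4. Porter goes back to the loading dock with the fox.  [the loading dock: the corn, the duck, the ferret, the fox, the grain | the warehouse floor: the rabbit, the terrier]
5. Porter goes to the warehouse floor with the fox and the grain.  [the loading dock: the corn, the duck, the ferret | the warehouse floor: the fox, the grain, the rabbit, the terrier]
6. Porter goes back to the loading dock with the fox.  [the loading dock: the corn, the duck, the ferret, the fox | the warehouse floor: the grain, the rabbit, the terrier]
7. Porter goes to the warehouse floor with the ferret and the fox.  [the loading dock: the corn, the duck | the warehouse floor: the ferret, the fox, the grain, the rabbit, the terrier]
8. Porter goes back to the loading dock with the fox.  [the loading dock: the corn, the duck, the fox | the warehouse floor: the ferret, the grain, the rabbit, the terrier]
9. Porter goes to the warehouse floor with the corn and the duck.  [the loading dock: the fox | the warehouse floor: the corn, the duck, the ferret, the grain, the rabbit, the terrier]
10. Porter goes back to the loading dock with the rabbit.  [the loading dock: the fox, the rabbit | the warehouse floor: the corn, the duck, the ferret, the grain, the terrier]
11. Porter goes to the warehouse floor with the fox and the rabbit.  [the loading dock: — | the warehouse floor: the corn, the duck, the ferret, the fox, the grain, the rabbit, the terrier]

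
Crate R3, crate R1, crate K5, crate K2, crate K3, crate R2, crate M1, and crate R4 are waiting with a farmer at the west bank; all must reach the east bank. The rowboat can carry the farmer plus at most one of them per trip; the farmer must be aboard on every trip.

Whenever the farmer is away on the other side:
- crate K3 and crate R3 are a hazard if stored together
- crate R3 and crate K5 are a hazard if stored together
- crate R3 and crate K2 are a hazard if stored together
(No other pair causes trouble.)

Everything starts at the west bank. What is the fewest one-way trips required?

impossible

Following every safe sequence of crossings from the start, the most of the 8 that can be at the east bank as the rowboat arrives there on crossings 1, 3, 5, 7, 9, 11 is 1, 2, 3, 4, 5, 6 respectively; the best ever achieved is 6 of 8.
From crossing 13 on, no configuration arises that was not already reachable earlier: only 144 distinct safe configurations (who is on which side, and where the rowboat is) can ever be reached, none of them has everyone across, and every continuation just revisits them. So no valid plan exists.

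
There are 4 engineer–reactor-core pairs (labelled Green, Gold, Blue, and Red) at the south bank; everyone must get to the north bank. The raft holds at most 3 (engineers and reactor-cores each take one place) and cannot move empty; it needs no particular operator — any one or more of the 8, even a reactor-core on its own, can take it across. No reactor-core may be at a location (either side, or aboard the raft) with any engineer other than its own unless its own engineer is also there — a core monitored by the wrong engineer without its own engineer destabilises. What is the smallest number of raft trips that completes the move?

Counting alone: each trip to the north bank takes at most 3 across and each return brings at least 1 back, so after t trips out (and t−1 returns) at most 3t − (t−1) of the 8 are across; that first reaches 8 at t = 4, so at least 7 crossings are needed.
The safety rule pushes this higher. Following every safe sequence of crossings, the most of the 8 that can be at the north bank as the raft arrives there on crossing 7 is 7 — never all 8.
So no plan with fewer than 9 crossings exists, and this one achieves 9:
1. engineer Green and reactor-core Green cross → the north bank.
2. engineer Green crosses ← the south bank.
3. engineer Gold, engineer Green, and reactor-core Gold cross → the north bank.
4. engineer Green and reactor-core Green cross ← the south bank.
5. engineer Blue, engineer Green, and engineer Red cross → the north bank.
6. reactor-core Gold crosses ← the south bank.
7. reactor-core Gold and reactor-core Green cross → the north bank.
8. reactor-core Green crosses ← the south bank.
9. reactor-core Blue, reactor-core Green, and reactor-core Red cross → the north bank.

9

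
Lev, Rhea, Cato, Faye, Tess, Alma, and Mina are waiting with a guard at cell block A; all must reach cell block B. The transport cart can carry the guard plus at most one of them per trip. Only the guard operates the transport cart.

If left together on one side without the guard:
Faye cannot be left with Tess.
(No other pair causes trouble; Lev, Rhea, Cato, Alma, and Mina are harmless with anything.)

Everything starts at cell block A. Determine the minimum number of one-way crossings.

13

Counting alone: the guard can take at most 1 across per trip to cell block B, so moving all 7 needs at least 7 loaded trips out, with a return between consecutive ones — at least 13 crossings.
The plan below uses exactly 13 crossings, so it is optimal:
1. Guard goes to cell block B with Faye.
2. Guard goes back to cell block A alone.
3. Guard goes to cell block B with Lev.
4. Guard goes back to cell block A alone.
5. Guard goes to cell block B with Rhea.
6. Guard goes back to cell block A alone.
7. Guard goes to cell block B with Cato.
8. Guard goes back to cell block A alone.
9. Guard goes to cell block B with Alma.
10. Guard goes back to cell block A alone.
11. Guard goes to cell block B with Mina.
12. Guard goes back to cell block A alone.
13. Guard goes to cell block B with Tess.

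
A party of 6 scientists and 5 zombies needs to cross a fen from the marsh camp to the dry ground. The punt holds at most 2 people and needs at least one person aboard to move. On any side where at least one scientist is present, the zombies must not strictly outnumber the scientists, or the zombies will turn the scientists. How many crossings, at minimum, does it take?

Counting alone: each trip to the dry ground takes at most 2 across and each return brings at least 1 back, so after t trips out (and t−1 returns) at most 2t − (t−1) of the 11 are across; that first reaches 11 at t = 10, so at least 19 crossings are needed.
The plan below uses exactly 19 crossings, so it is optimal:
1. 2 zombies → the dry ground.  (the marsh camp: 6S 3Z; the dry ground: 0S 2Z)
2. 1 zombie ← the marsh camp.  (the marsh camp: 6S 4Z; the dry ground: 0S 1Z)
3. 2 zombies → the dry ground.  (the marsh camp: 6S 2Z; the dry ground: 0S 3Z)
4. 1 zombie ← the marsh camp.  (the marsh camp: 6S 3Z; the dry ground: 0S 2Z)
5. 2 scientists → the dry ground.  (the marsh camp: 4S 3Z; the dry ground: 2S 2Z)
6. 1 zombie ← the marsh camp.  (the marsh camp: 4S 4Z; the dry ground: 2S 1Z)
7. 1 scientist and 1 zombie → the dry ground.  (the marsh camp: 3S 3Z; the dry ground: 3S 2Z)
8. 1 scientist ← the marsh camp.  (the marsh camp: 4S 3Z; the dry ground: 2S 2Z)
9. 1 scientist and 1 zombie → the dry ground.  (the marsh camp: 3S 2Z; the dry ground: 3S 3Z)
10. 1 zombie ← the marsh camp.  (the marsh camp: 3S 3Z; the dry ground: 3S 2Z)
11. 1 scientist and 1 zombie → the dry ground.  (the marsh camp: 2S 2Z; the dry ground: 4S 3Z)
12. 1 scientist ← the marsh camp.  (the marsh camp: 3S 2Z; the dry ground: 3S 3Z)
13. 1 scientist and 1 zombie → the dry ground.  (the marsh camp: 2S 1Z; the dry ground: 4S 4Z)
14. 1 zombie ← the marsh camp.  (the marsh camp: 2S 2Z; the dry ground: 4S 3Z)
15. 1 scientist and 1 zombie → the dry ground.  (the marsh camp: 1S 1Z; the dry ground: 5S 4Z)
16. 1 scientist ← the marsh camp.  (the marsh camp: 2S 1Z; the dry ground: 4S 4Z)
17. 1 scientist and 1 zombie → the dry ground.  (the marsh camp: 1S 0Z; the dry ground: 5S 5Z)
18. 1 zombie ← the marsh camp.  (the marsh camp: 1S 1Z; the dry ground: 5S 4Z)
19. 1 scientist and 1 zombie → the dry ground.  (the marsh camp: 0S 0Z; the dry ground: 6S 5Z)

19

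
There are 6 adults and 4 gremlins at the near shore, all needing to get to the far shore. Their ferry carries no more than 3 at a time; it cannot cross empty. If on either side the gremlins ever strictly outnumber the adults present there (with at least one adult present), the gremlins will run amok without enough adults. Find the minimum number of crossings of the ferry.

9

Counting alone: each trip to the far shore takes at most 3 across and each return brings at least 1 back, so after t trips out (and t−1 returns) at most 3t − (t−1) of the 10 are across; that first reaches 10 at t = 5, so at least 9 crossings are needed.
The plan below uses exactly 9 crossings, so it is optimal:
1. 2 gremlins → the far shore.  (the near shore: 6A 2G; the far shore: 0A 2G)
2. 1 gremlin ← the near shore.  (the near shore: 6A 3G; the far shore: 0A 1G)
3. 3 gremlins → the far shore.  (the near shore: 6A 0G; the far shore: 0A 4G)
4. 1 gremlin ← the near shore.  (the near shore: 6A 1G; the far shore: 0A 3G)
5. 3 adults → the far shore.  (the near shore: 3A 1G; the far shore: 3A 3G)
6. 1 gremlin ← the near shore.  (the near shore: 3A 2G; the far shore: 3A 2G)
7. 1 adult and 2 gremlins → the far shore.  (the near shore: 2A 0G; the far shore: 4A 4G)
8. 1 gremlin ← the near shore.  (the near shore: 2A 1G; the far shore: 4A 3G)
9. 2 adults and 1 gremlin → the far shore.  (the near shore: 0A 0G; the far shore: 6A 4G)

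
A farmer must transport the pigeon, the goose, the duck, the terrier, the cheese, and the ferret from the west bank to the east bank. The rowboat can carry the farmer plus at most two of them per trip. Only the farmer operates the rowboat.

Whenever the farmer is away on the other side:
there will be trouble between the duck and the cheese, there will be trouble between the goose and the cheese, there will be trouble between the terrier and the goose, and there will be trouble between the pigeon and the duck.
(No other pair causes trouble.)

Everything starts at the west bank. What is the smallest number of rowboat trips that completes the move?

Counting alone: the farmer can take at most 2 across per trip to the east bank, so moving all 6 needs at least 3 loaded trips out, with a return between consecutive ones — at least 5 crossings.
The safety rule pushes this higher. Following every safe sequence of crossings, the most of the 6 that can be at the east bank as the rowboat arrives there on crossing 5 is 5 — never all 6.
So no plan with fewer than 7 crossings exists, and this one achieves 7:
1. Farmer goes to the east bank with the duck and the goose.
2. Farmer goes back to the west bank alone.
3. Farmer goes to the east bank with the pigeon and the terrier.
4. Farmer goes back to the west bank with the duck and the goose.
5. Farmer goes to the east bank with the cheese and the ferret.
6. Farmer goes back to the west bank alone.
7. Farmer goes to the east bank with the duck and the goose.

7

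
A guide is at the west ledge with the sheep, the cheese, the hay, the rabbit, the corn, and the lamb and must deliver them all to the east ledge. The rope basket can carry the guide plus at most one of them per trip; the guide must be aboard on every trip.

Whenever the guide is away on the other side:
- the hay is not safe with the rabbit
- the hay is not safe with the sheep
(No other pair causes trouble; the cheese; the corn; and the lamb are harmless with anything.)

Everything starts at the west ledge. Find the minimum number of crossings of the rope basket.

13

Counting alone: the guide can take at most 1 across per trip to the east ledge, so moving all 6 needs at least 6 loaded trips out, with a return between consecutive ones — at least 11 crossings.
The safety rule pushes this higher. Following every safe sequence of crossings, the most of the 6 that can be at the east ledge as the rope basket arrives there on crossing 11 is 5 — never all 6.
So no plan with fewer than 13 crossings exists, and this one achieves 13:
1. Guide goes to the east ledge with the hay.
2. Guide goes back to the west ledge alone.
3. Guide goes to the east ledge with the sheep.
4. Guide goes back to the west ledge with the hay.
5. Guide goes to the east ledge with the rabbit.
6. Guide goes back to the west ledge alone.
7. Guide goes to the east ledge with the cheese.
8. Guide goes back to the west ledge alone.
9. Guide goes to the east ledge with the corn.
10. Guide goes back to the west ledge alone.
11. Guide goes to the east ledge with the lamb.
12. Guide goes back to the west ledge alone.
13. Guide goes to the east ledge with the hay.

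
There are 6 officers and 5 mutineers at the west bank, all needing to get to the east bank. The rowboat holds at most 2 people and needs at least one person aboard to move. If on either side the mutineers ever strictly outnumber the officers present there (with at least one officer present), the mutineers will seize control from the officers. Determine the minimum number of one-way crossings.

19

Counting alone: each trip to the east bank takes at most 2 across and each return brings at least 1 back, so after t trips out (and t−1 returns) at most 2t − (t−1) of the 11 are across; that first reaches 11 at t = 10, so at least 19 crossings are needed.
The plan below uses exactly 19 crossings, so it is optimal:
1. 2 mutineers → the east bank.  (the west bank: 6O 3M; the east bank: 0O 2M)
2. 1 mutineer ← the west bank.  (the west bank: 6O 4M; the east bank: 0O 1M)
3. 2 mutineers → the east bank.  (the west bank: 6O 2M; the east bank: 0O 3M)
4. 1 mutineer ← the west bank.  (the west bank: 6O 3M; the east bank: 0O 2M)
5. 2 officers → the east bank.  (the west bank: 4O 3M; the east bank: 2O 2M)
6. 1 mutineer ← the west bank.  (the west bank: 4O 4M; the east bank: 2O 1M)
7. 1 officer and 1 mutineer → the east bank.  (the west bank: 3O 3M; the east bank: 3O 2M)
8. 1 officer ← the west bank.  (the west bank: 4O 3M; the east bank: 2O 2M)
9. 1 officer and 1 mutineer → the east bank.  (the west bank: 3O 2M; the east bank: 3O 3M)
10. 1 mutineer ← the west bank.  (the west bank: 3O 3M; the east bank: 3O 2M)
11. 1 officer and 1 mutineer → the east bank.  (the west bank: 2O 2M; the east bank: 4O 3M)
12. 1 officer ← the west bank.  (the west bank: 3O 2M; the east bank: 3O 3M)
13. 1 officer and 1 mutineer → the east bank.  (the west bank: 2O 1M; the east bank: 4O 4M)
14. 1 mutineer ← the west bank.  (the west bank: 2O 2M; the east bank: 4O 3M)
15. 1 officer and 1 mutineer → the east bank.  (the west bank: 1O 1M; the east bank: 5O 4M)
16. 1 officer ← the west bank.  (the west bank: 2O 1M; the east bank: 4O 4M)
17. 1 officer and 1 mutineer → the east bank.  (the west bank: 1O 0M; the east bank: 5O 5M)
18. 1 mutineer ← the west bank.  (the west bank: 1O 1M; the east bank: 5O 4M)
19. 1 officer and 1 mutineer → the east bank.  (the west bank: 0O 0M; the east bank: 6O 5M)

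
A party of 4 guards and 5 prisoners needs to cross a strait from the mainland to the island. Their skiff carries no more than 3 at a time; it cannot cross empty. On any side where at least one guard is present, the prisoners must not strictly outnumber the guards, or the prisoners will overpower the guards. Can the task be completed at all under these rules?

No

The prisoners already outnumber the guards at the mainland before anyone moves, so the starting position itself is disallowed.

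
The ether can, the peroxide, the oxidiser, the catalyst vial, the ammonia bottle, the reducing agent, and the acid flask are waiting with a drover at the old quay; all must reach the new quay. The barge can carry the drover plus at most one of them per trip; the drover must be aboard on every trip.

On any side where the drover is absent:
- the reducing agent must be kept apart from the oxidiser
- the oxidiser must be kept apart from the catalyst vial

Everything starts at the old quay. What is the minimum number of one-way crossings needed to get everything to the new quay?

Counting alone: the drover can take at most 1 across per trip to the new quay, so moving all 7 needs at least 7 loaded trips out, with a return between consecutive ones — at least 13 crossings.
The safety rule pushes this higher. Following every safe sequence of crossings, the most of the 7 that can be at the new quay as the barge arrives there on crossing 13 is 6 — never all 7.
So no plan with fewer than 15 crossings exists, and this one achieves 15:
1. Drover goes to the new quay with the oxidiser.
2. Drover goes back to the old quay alone.
3. Drover goes to the new quay with the ether can.
4. Drover goes back to the old quay alone.
5. Drover goes to the new quay with the peroxide.
6. Drover goes back to the old quay alone.
7. Drover goes to the new quay with the catalyst vial.
8. Drover goes back to the old quay with the oxidiser.
9. Drover goes to the new quay with the reducing agent.
10. Drover goes back to the old quay alone.
11. Drover goes to the new quay with the ammonia bottle.
12. Drover goes back to the old quay alone.
13. Drover goes to the new quay with the acid flask.
14. Drover goes back to the old quay alone.
15. Drover goes to the new quay with the oxidiser.

15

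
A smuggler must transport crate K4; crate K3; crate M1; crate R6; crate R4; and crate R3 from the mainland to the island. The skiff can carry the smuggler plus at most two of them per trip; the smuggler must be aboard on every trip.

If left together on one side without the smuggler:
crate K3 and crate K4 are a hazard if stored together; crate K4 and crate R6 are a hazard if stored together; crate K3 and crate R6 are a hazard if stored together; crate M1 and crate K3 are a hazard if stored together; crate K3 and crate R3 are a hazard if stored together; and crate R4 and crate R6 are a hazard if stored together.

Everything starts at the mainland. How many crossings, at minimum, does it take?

Counting alone: the smuggler can take at most 2 across per trip to the island, so moving all 6 needs at least 3 loaded trips out, with a return between consecutive ones — at least 5 crossings.
The safety rule pushes this higher. Following every safe sequence of crossings, the most of the 6 that can be at the island as the skiff arrives there on crossings 5, 7 is 4, 5 respectively — never all 6.
So no plan with fewer than 9 crossings exists, and this one achieves 9:
1. Smuggler goes to the island with crate K3 and crate R6.  [the mainland: crate K4, crate M1, crate R3, crate R4 | the island: crate K3, crate R6]
2. Smuggler goes back to the mainland with crate K3.  [the mainland: crate K3, crate K4, crate M1, crate R3, crate R4 | the island: crate R6]
3. Smuggler goes to the island with crate K3 and crate M1.  [the mainland: crate K4, crate R3, crate R4 | the island: crate K3, crate M1, crate R6]
4. Smuggler goes back to the mainland with crate K3.  [the mainland: crate K3, crate K4, crate R3, crate R4 | the island: crate M1, crate R6]
5. Smuggler goes to the island with crate K4 and crate R3.  [the mainland: crate K3, crate R4 | the island: crate K4, crate M1, crate R3, crate R6]
6. Smuggler goes back to the mainland with crate K4.  [the mainland: crate K3, crate K4, crate R4 | the island: crate M1, crate R3, crate R6]
7. Smuggler goes to the island with crate K4 and crate R4.  [the mainland: crate K3 | the island: crate K4, crate M1, crate R3, crate R4, crate R6]
8. Smuggler goes back to the mainland with crate R6.  [the mainland: crate K3, crate R6 | the island: crate K4, crate M1, crate R3, crate R4]
9. Smuggler goes to the island with crate K3 and crate R6.  [the mainland: — | the island: crate K3, crate K4, crate M1, crate R3, crate R4, crate R6]

9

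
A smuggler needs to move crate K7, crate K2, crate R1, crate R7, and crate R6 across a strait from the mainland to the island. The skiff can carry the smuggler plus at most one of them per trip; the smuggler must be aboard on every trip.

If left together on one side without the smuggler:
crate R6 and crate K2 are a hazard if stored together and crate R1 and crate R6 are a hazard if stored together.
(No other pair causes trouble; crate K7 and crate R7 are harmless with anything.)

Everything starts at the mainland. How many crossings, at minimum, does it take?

11

Counting alone: the smuggler can take at most 1 across per trip to the island, so moving all 5 needs at least 5 loaded trips out, with a return between consecutive ones — at least 9 crossings.
The safety rule pushes this higher. Following every safe sequence of crossings, the most of the 5 that can be at the island as the skiff arrives there on crossing 9 is 4 — never all 5.
So no plan with fewer than 11 crossings exists, and this one achieves 11:
1. Smuggler goes to the island with crate R6.  [the mainland: crate K2, crate K7, crate R1, crate R7 | the island: crate R6]
2. Smuggler goes back to the mainland alone.  [the mainland: crate K2, crate K7, crate R1, crate R7 | the island: crate R6]
3. Smuggler goes to the island with crate K7.  [the mainland: crate K2, crate R1, crate R7 | the island: crate K7, crate R6]
4. Smuggler goes back to the mainland alone.  [the mainland: crate K2, crate R1, crate R7 | the island: crate K7, crate R6]
5. Smuggler goes to the island with crate K2.  [the mainland: crate R1, crate R7 | the island: crate K2, crate K7, crate R6]
6. Smuggler goes back to the mainland with crate R6.  [the mainland: crate R1, crate R6, crate R7 | the island: crate K2, crate K7]
7. Smuggler goes to the island with crate R1.  [the mainland: crate R6, crate R7 | the island: crate K2, crate K7, crate R1]
8. Smuggler goes back to the mainland alone.  [the mainland: crate R6, crate R7 | the island: crate K2, crate K7, crate R1]
9. Smuggler goes to the island with crate R7.  [the mainland: crate R6 | the island: crate K2, crate K7, crate R1, crate R7]
10. Smuggler goes back to the mainland alone.  [the mainland: crate R6 | the island: crate K2, crate K7, crate R1, crate R7]
11. Smuggler goes to the island with crate R6.  [the mainland: — | the island: crate K2, crate K7, crate R1, crate R6, crate R7]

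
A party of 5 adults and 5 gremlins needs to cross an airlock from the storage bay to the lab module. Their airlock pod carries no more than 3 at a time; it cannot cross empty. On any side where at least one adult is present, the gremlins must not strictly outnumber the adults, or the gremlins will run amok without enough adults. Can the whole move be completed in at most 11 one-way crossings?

Yes — this plan uses 11 crossings (≤ 11):
1. 2 gremlins → the lab module.  (the storage bay: 5A 3G; the lab module: 0A 2G)
2. 1 gremlin ← the storage bay.  (the storage bay: 5A 4G; the lab module: 0A 1G)
3. 3 gremlins → the lab module.  (the storage bay: 5A 1G; the lab module: 0A 4G)
4. 1 gremlin ← the storage bay.  (the storage bay: 5A 2G; the lab module: 0A 3G)
5. 3 adults → the lab module.  (the storage bay: 2A 2G; the lab module: 3A 3G)
6. 1 adult and 1 gremlin ← the storage bay.  (the storage bay: 3A 3G; the lab module: 2A 2G)
7. 3 adults → the lab module.  (the storage bay: 0A 3G; the lab module: 5A 2G)
8. 1 gremlin ← the storage bay.  (the storage bay: 0A 4G; the lab module: 5A 1G)
9. 2 gremlins → the lab module.  (the storage bay: 0A 2G; the lab module: 5A 3G)
10. 1 gremlin ← the storage bay.  (the storage bay: 0A 3G; the lab module: 5A 2G)
11. 3 gremlins → the lab module.  (the storage bay: 0A 0G; the lab module: 5A 5G)

Yes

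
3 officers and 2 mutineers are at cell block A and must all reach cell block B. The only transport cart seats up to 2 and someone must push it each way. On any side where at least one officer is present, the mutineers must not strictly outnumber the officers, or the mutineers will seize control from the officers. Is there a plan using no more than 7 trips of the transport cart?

Yes

Yes — this plan uses 7 crossings (≤ 7):
1. 2 mutineers → cell block B.  (cell block A: 3O 0M; cell block B: 0O 2M)
2. 1 mutineer ← cell block A.  (cell block A: 3O 1M; cell block B: 0O 1M)
3. 2 officers → cell block B.  (cell block A: 1O 1M; cell block B: 2O 1M)
4. 1 officer ← cell block A.  (cell block A: 2O 1M; cell block B: 1O 1M)
5. 1 officer and 1 mutineer → cell block B.  (cell block A: 1O 0M; cell block B: 2O 2M)
6. 1 mutineer ← cell block A.  (cell block A: 1O 1M; cell block B: 2O 1M)
7. 1 officer and 1 mutineer → cell block B.  (cell block A: 0O 0M; cell block B: 3O 2M)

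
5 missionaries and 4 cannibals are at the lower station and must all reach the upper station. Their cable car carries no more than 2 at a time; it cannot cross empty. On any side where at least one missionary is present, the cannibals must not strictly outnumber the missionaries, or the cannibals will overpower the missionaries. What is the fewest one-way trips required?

15

Counting alone: each trip to the upper station takes at most 2 across and each return brings at least 1 back, so after t trips out (and t−1 returns) at most 2t − (t−1) of the 9 are across; that first reaches 9 at t = 8, so at least 15 crossings are needed.
The plan below uses exactly 15 crossings, so it is optimal:
1. 2 cannibals → the upper station.  (the lower station: 5M 2C; the upper station: 0M 2C)
2. 1 cannibal ← the lower station.  (the lower station: 5M 3C; the upper station: 0M 1C)
3. 2 cannibals → the upper station.  (the lower station: 5M 1C; the upper station: 0M 3C)
4. 1 cannibal ← the lower station.  (the lower station: 5M 2C; the upper station: 0M 2C)
5. 2 missionaries → the upper station.  (the lower station: 3M 2C; the upper station: 2M 2C)
6. 1 cannibal ← the lower station.  (the lower station: 3M 3C; the upper station: 2M 1C)
7. 1 missionary and 1 cannibal → the upper station.  (the lower station: 2M 2C; the upper station: 3M 2C)
8. 1 missionary ← the lower station.  (the lower station: 3M 2C; the upper station: 2M 2C)
9. 1 missionary and 1 cannibal → the upper station.  (the lower station: 2M 1C; the upper station: 3M 3C)
10. 1 cannibal ← the lower station.  (the lower station: 2M 2C; the upper station: 3M 2C)
11. 1 missionary and 1 cannibal → the upper station.  (the lower station: 1M 1C; the upper station: 4M 3C)
12. 1 missionary ← the lower station.  (the lower station: 2M 1C; the upper station: 3M 3C)
13. 1 missionary and 1 cannibal → the upper station.  (the lower station: 1M 0C; the upper station: 4M 4C)
14. 1 cannibal ← the lower station.  (the lower station: 1M 1C; the upper station: 4M 3C)
15. 1 missionary and 1 cannibal → the upper station.  (the lower station: 0M 0C; the upper station: 5M 4C)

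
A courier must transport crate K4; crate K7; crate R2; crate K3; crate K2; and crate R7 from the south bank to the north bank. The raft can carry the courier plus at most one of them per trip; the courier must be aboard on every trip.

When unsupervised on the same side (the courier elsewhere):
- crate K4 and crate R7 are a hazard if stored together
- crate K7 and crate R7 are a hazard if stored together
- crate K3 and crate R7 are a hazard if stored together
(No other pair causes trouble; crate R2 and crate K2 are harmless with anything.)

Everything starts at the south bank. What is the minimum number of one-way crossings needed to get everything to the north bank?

Following every safe sequence of crossings from the start, the most of the 6 that can be at the north bank as the raft arrives there on crossings 1, 3, 5, 7 is 1, 2, 3, 4 respectively; the best ever achieved is 4 of 6.
From crossing 9 on, no configuration arises that was not already reachable earlier: only 36 distinct safe configurations (who is on which side, and where the raft is) can ever be reached, none of them has everyone across, and every continuation just revisits them. So no valid plan exists.

impossible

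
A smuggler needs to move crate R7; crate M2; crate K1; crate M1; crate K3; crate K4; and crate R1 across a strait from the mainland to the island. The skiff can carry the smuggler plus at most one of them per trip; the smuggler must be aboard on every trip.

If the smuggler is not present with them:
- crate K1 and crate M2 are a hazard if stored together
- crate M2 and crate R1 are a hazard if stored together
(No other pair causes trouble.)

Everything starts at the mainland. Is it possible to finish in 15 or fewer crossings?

Yes — this plan uses 15 crossings (≤ 15):
1. Smuggler goes to the island with crate M2.  [the mainland: crate K1, crate K3, crate K4, crate M1, crate R1, crate R7 | the island: crate M2]
2. Smuggler goes back to the mainland alone.  [the mainland: crate K1, crate K3, crate K4, crate M1, crate R1, crate R7 | the island: crate M2]
3. Smuggler goes to the island with crate R7.  [the mainland: crate K1, crate K3, crate K4, crate M1, crate R1 | the island: crate M2, crate R7]
4. Smuggler goes back to the mainland alone.  [the mainland: crate K1, crate K3, crate K4, crate M1, crate R1 | the island: crate M2, crate R7]
5. Smuggler goes to the island with crate K1.  [the mainland: crate K3, crate K4, crate M1, crate R1 | the island: crate K1, crate M2, crate R7]
6. Smuggler goes back to the mainland with crate M2.  [the mainland: crate K3, crate K4, crate M1, crate M2, crate R1 | the island: crate K1, crate R7]
7. Smuggler goes to the island with crate R1.  [the mainland: crate K3, crate K4, crate M1, crate M2 | the island: crate K1, crate R1, crate R7]
8. Smuggler goes back to the mainland alone.  [the mainland: crate K3, crate K4, crate M1, crate M2 | the island: crate K1, crate R1, crate R7]
9. Smuggler goes to the island with crate M1.  [the mainland: crate K3, crate K4, crate M2 | the island: crate K1, crate M1, crate R1, crate R7]
10. Smuggler goes back to the mainland alone.  [the mainland: crate K3, crate K4, crate M2 | the island: crate K1, crate M1, crate R1, crate R7]
11. Smuggler goes to the island with crate K3.  [the mainland: crate K4, crate M2 | the island: crate K1, crate K3, crate M1, crate R1, crate R7]
12. Smuggler goes back to the mainland alone.  [the mainland: crate K4, crate M2 | the island: crate K1, crate K3, crate M1, crate R1, crate R7]
13. Smuggler goes to the island with crate K4.  [the mainland: crate M2 | the island: crate K1, crate K3, crate K4, crate M1, crate R1, crate R7]
14. Smuggler goes back to the mainland alone.  [the mainland: crate M2 | the island: crate K1, crate K3, crate K4, crate M1, crate R1, crate R7]
15. Smuggler goes to the island with crate M2.  [the mainland: — | the island: crate K1, crate K3, crate K4, crate M1, crate M2, crate R1, crate R7]

Yes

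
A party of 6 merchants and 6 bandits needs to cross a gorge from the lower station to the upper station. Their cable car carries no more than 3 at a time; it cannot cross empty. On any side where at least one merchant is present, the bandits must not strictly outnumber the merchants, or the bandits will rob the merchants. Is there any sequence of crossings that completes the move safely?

Following every safe sequence of crossings from the start, the most of the 12 that can be at the upper station as the cable car arrives there on crossings 1, 3, 5 is 3, 5, 6 respectively; the best ever achieved is 6 of 12.
From crossing 7 on, no configuration arises that was not already reachable earlier: only 17 distinct safe configurations (who is on which side, and where the cable car is) can ever be reached, none of them has everyone across, and every continuation just revisits them. They are: 0 merchants + 0 bandits across (cable car back at the start); 0 merchants + 1 bandit across (cable car there); 0 merchants + 1 bandit across (cable car back at the start); 0 merchants + 2 bandits across (cable car there); 0 merchants + 2 bandits across (cable car back at the start); 0 merchants + 3 bandits across (cable car there); 0 merchants + 3 bandits across (cable car back at the start); 0 merchants + 4 bandits across (cable car there); 0 merchants + 4 bandits across (cable car back at the start); 0 merchants + 5 bandits across (cable car there); 0 merchants + 5 bandits across (cable car back at the start); 0 merchants + 6 bandits across (cable car there); 1 merchant + 1 bandit across (cable car there); 1 merchant + 1 bandit across (cable car back at the start); 2 merchants + 2 bandits across (cable car there); 2 merchants + 2 bandits across (cable car back at the start); 3 merchants + 3 bandits across (cable car there). So no valid plan exists.

No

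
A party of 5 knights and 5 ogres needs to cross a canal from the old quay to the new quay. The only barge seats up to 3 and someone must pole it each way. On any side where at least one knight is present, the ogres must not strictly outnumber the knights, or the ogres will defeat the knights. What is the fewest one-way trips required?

11

Counting alone: each trip to the new quay takes at most 3 across and each return brings at least 1 back, so after t trips out (and t−1 returns) at most 3t − (t−1) of the 10 are across; that first reaches 10 at t = 5, so at least 9 crossings are needed.
The safety rule pushes this higher. Following every safe sequence of crossings, the most of the 10 that can be at the new quay as the barge arrives there on crossing 9 is 9 — never all 10.
So no plan with fewer than 11 crossings exists, and this one achieves 11:
1. 2 ogres → the new quay.  (the old quay: 5K 3O; the new quay: 0K 2O)
2. 1 ogre ← the old quay.  (the old quay: 5K 4O; the new quay: 0K 1O)
3. 3 ogres → the new quay.  (the old quay: 5K 1O; the new quay: 0K 4O)
4. 1 ogre ← the old quay.  (the old quay: 5K 2O; the new quay: 0K 3O)
5. 3 knights → the new quay.  (the old quay: 2K 2O; the new quay: 3K 3O)
6. 1 knight and 1 ogre ← the old quay.  (the old quay: 3K 3O; the new quay: 2K 2O)
7. 3 knights → the new quay.  (the old quay: 0K 3O; the new quay: 5K 2O)
8. 1 ogre ← the old quay.  (the old quay: 0K 4O; the new quay: 5K 1O)
9. 2 ogres → the new quay.  (the old quay: 0K 2O; the new quay: 5K 3O)
10. 1 ogre ← the old quay.  (the old quay: 0K 3O; the new quay: 5K 2O)
11. 3 ogres → the new quay.  (the old quay: 0K 0O; the new quay: 5K 5O)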